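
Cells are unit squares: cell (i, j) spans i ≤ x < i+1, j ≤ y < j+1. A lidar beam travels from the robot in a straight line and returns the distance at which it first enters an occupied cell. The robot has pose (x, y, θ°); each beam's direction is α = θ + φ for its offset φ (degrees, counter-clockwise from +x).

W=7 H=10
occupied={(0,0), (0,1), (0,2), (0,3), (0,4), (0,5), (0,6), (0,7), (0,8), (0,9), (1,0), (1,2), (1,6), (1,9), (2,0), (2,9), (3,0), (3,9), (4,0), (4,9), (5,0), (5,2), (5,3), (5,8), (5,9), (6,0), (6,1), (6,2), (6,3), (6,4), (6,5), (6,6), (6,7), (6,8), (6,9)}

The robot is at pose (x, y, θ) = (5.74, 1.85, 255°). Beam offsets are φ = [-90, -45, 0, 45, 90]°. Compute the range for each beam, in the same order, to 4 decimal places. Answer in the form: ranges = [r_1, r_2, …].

ranges = [0.5796, 1.7000, 0.8800, 0.5200, 0.2692]

beam 1: φ=-90°, α=165°
  cosα=-0.9659 sinα=0.2588 | (5,1) | tMaxX 0.7661 tMaxY 0.5796 | tΔX 1.0353 tΔY 3.8637
    t=0.5796 [y] (5,2) — stop
  → r_1 = 0.5796
beam 2: φ=-45°, α=210°
  cosα=-0.8660 sinα=-0.5000 | (5,1) | tMaxX 0.8545 tMaxY 1.7000 | tΔX 1.1547 tΔY 2.0000
    t=0.8545 [x] (4,1)
    t=1.7000 [y] (4,0) — stop
  → r_2 = 1.7000
beam 3: φ=0°, α=255°
  cosα=-0.2588 sinα=-0.9659 | (5,1) | tMaxX 2.8591 tMaxY 0.8800 | tΔX 3.8637 tΔY 1.0353
    t=0.8800 [y] (5,0) — stop
  → r_3 = 0.8800
beam 4: φ=45°, α=300°
  cosα=0.5000 sinα=-0.8660 | (5,1) | tMaxX 0.5200 tMaxY 0.9815 | tΔX 2.0000 tΔY 1.1547
    t=0.5200 [x] (6,1) — stop
  → r_4 = 0.5200
beam 5: φ=90°, α=345°
  cosα=0.9659 sinα=-0.2588 | (5,1) | tMaxX 0.2692 tMaxY 3.2841 | tΔX 1.0353 tΔY 3.8637
    t=0.2692 [x] (6,1) — stop
  → r_5 = 0.2692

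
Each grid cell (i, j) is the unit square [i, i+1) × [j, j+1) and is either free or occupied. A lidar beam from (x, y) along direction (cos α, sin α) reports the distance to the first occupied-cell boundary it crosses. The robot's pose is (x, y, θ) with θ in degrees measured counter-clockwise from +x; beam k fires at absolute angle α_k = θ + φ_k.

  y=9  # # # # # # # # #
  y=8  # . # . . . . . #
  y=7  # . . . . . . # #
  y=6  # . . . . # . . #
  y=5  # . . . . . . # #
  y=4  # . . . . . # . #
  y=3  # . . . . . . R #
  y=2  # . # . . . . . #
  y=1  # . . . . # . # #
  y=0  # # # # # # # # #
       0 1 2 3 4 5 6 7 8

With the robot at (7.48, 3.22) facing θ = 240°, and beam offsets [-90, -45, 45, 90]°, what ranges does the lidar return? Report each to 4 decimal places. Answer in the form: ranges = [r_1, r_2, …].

beam 1: φ=-90°, α=150°
  direction (-0.8660, 0.5000); cell (7,3); t to first gridline: x 0.5543, y 1.5600 (then +1.1547 / +2.0000)
    (6,3) via x @ 0.5543
    (6,4) via y @ 1.5600  # hit
  → r_1 = 1.5600
beam 2: φ=-45°, α=195°
  direction (-0.9659, -0.2588); cell (7,3); t to first gridline: x 0.4969, y 0.8500 (then +1.0353 / +3.8637)
    (6,3) via x @ 0.4969
    (6,2) via y @ 0.8500
    (5,2) via x @ 1.5322
    (4,2) via x @ 2.5675
    (3,2) via x @ 3.6028
    (2,2) via x @ 4.6380  # hit
  → r_2 = 4.6380
beam 3: φ=45°, α=285°
  direction (0.2588, -0.9659); cell (7,3); t to first gridline: x 2.0091, y 0.2278 (then +3.8637 / +1.0353)
    (7,2) via y @ 0.2278
    (7,1) via y @ 1.2630  # hit
  → r_3 = 1.2630
beam 4: φ=90°, α=330°
  direction (0.8660, -0.5000); cell (7,3); t to first gridline: x 0.6004, y 0.4400 (then +1.1547 / +2.0000)
    (7,2) via y @ 0.4400
    (8,2) via x @ 0.6004  # hit
  → r_4 = 0.6004

ranges = [1.5600, 4.6380, 1.2630, 0.6004]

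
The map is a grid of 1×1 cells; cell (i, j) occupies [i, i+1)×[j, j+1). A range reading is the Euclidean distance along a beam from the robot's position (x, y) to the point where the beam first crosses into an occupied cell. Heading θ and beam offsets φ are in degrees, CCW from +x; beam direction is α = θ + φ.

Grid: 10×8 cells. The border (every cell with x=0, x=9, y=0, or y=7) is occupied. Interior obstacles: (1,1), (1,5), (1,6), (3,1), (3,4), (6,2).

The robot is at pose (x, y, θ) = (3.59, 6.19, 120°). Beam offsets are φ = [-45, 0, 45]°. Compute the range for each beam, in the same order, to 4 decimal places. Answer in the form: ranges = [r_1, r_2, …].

ranges = [0.8386, 0.9353, 1.6461]

beam 1: φ=-45°, α=75°
  cosα=0.2588 sinα=0.9659 | (3,6) | tMaxX 1.5841 tMaxY 0.8386 | tΔX 3.8637 tΔY 1.0353
    t=0.8386 [y] (3,7) — stop
  → r_1 = 0.8386
beam 2: φ=0°, α=120°
  cosα=-0.5000 sinα=0.8660 | (3,6) | tMaxX 1.1800 tMaxY 0.9353 | tΔX 2.0000 tΔY 1.1547
    t=0.9353 [y] (3,7) — stop
  → r_2 = 0.9353
beam 3: φ=45°, α=165°
  cosα=-0.9659 sinα=0.2588 | (3,6) | tMaxX 0.6108 tMaxY 3.1296 | tΔX 1.0353 tΔY 3.8637
    t=0.6108 [x] (2,6)
    t=1.6461 [x] (1,6) — stop
  → r_3 = 1.6461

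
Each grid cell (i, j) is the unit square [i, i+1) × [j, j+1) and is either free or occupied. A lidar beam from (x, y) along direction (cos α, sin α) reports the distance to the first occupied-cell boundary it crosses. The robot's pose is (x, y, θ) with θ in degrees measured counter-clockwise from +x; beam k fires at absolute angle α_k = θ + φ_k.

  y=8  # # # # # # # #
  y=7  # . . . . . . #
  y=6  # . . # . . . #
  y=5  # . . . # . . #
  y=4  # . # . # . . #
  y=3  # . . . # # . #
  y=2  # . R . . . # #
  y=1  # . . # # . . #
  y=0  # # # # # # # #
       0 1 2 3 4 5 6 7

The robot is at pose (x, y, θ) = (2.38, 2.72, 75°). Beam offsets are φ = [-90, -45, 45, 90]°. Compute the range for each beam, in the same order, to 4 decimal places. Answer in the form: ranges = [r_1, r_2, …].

ranges = [4.7830, 1.8706, 2.7600, 1.4287]

beam 1: φ=-90°, α=345°
  cosα=0.9659 sinα=-0.2588 | (2,2) | tMaxX 0.6419 tMaxY 2.7819 | tΔX 1.0353 tΔY 3.8637
    t=0.6419 [x] (3,2)
    t=1.6771 [x] (4,2)
    t=2.7124 [x] (5,2)
    t=2.7819 [y] (5,1)
    t=3.7477 [x] (6,1)
    t=4.7830 [x] (7,1) — stop
  → r_1 = 4.7830
beam 2: φ=-45°, α=30°
  cosα=0.8660 sinα=0.5000 | (2,2) | tMaxX 0.7159 tMaxY 0.5600 | tΔX 1.1547 tΔY 2.0000
    t=0.5600 [y] (2,3)
    t=0.7159 [x] (3,3)
    t=1.8706 [x] (4,3) — stop
  → r_2 = 1.8706
beam 3: φ=45°, α=120°
  cosα=-0.5000 sinα=0.8660 | (2,2) | tMaxX 0.7600 tMaxY 0.3233 | tΔX 2.0000 tΔY 1.1547
    t=0.3233 [y] (2,3)
    t=0.7600 [x] (1,3)
    t=1.4780 [y] (1,4)
    t=2.6327 [y] (1,5)
    t=2.7600 [x] (0,5) — stop
  → r_3 = 2.7600
beam 4: φ=90°, α=165°
  cosα=-0.9659 sinα=0.2588 | (2,2) | tMaxX 0.3934 tMaxY 1.0818 | tΔX 1.0353 tΔY 3.8637
    t=0.3934 [x] (1,2)
    t=1.0818 [y] (1,3)
    t=1.4287 [x] (0,3) — stop
  → r_4 = 1.4287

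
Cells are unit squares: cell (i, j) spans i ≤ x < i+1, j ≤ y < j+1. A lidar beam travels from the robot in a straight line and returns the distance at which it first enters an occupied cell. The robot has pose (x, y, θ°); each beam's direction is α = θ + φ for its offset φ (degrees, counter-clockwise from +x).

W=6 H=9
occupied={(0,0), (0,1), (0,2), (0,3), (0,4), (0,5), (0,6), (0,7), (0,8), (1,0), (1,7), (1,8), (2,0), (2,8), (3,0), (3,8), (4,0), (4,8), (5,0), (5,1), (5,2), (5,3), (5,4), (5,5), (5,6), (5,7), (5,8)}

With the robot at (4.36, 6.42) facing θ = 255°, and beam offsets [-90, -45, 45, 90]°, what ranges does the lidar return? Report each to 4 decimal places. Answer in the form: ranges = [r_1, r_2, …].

ranges = [2.4433, 3.8798, 1.2800, 0.6626]

beam 1: φ=-90°, α=165°
  d=(-0.9659,0.2588)  start (4,6)  tX=0.3727 tY=2.2409  stride 1/|dx|=1.0353 1/|dy|=3.8637
    cross x-line → (3,6), t=0.3727
    cross x-line → (2,6), t=1.4080
    cross y-line → (2,7), t=2.2409
    cross x-line → (1,7), t=2.4433 (wall)
  → r_1 = 2.4433
beam 2: φ=-45°, α=210°
  d=(-0.8660,-0.5000)  start (4,6)  tX=0.4157 tY=0.8400  stride 1/|dx|=1.1547 1/|dy|=2.0000
    cross x-line → (3,6), t=0.4157
    cross y-line → (3,5), t=0.8400
    cross x-line → (2,5), t=1.5704
    cross x-line → (1,5), t=2.7251
    cross y-line → (1,4), t=2.8400
    cross x-line → (0,4), t=3.8798 (wall)
  → r_2 = 3.8798
beam 3: φ=45°, α=300°
  d=(0.5000,-0.8660)  start (4,6)  tX=1.2800 tY=0.4850  stride 1/|dx|=2.0000 1/|dy|=1.1547
    cross y-line → (4,5), t=0.4850
    cross x-line → (5,5), t=1.2800 (wall)
  → r_3 = 1.2800
beam 4: φ=90°, α=345°
  d=(0.9659,-0.2588)  start (4,6)  tX=0.6626 tY=1.6228  stride 1/|dx|=1.0353 1/|dy|=3.8637
    cross x-line → (5,6), t=0.6626 (wall)
  → r_4 = 0.6626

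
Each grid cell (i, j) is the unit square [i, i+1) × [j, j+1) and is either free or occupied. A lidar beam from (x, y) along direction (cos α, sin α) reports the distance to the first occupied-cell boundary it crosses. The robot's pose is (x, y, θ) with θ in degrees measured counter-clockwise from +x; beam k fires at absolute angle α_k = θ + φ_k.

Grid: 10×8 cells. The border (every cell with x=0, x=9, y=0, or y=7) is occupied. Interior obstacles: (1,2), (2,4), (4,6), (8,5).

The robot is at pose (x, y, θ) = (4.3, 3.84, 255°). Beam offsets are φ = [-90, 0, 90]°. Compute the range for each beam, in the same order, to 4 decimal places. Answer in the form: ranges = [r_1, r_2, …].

beam 1: φ=-90°, α=165°
  dir = (cos 165°, sin 165°) = (-0.9659, 0.2588); from cell (4,3)
  next x-line at t=0.3106, next y-line at t=0.6182; Δt_x=1.0353, Δt_y=3.8637
    x: enter (3,3) at t=0.3106
    y: enter (3,4) at t=0.6182
    x: enter (2,4) at t=1.3459 ← occupied
  → r_1 = 1.3459
beam 2: φ=0°, α=255°
  dir = (cos 255°, sin 255°) = (-0.2588, -0.9659); from cell (4,3)
  next x-line at t=1.1591, next y-line at t=0.8696; Δt_x=3.8637, Δt_y=1.0353
    y: enter (4,2) at t=0.8696
    x: enter (3,2) at t=1.1591
    y: enter (3,1) at t=1.9049
    y: enter (3,0) at t=2.9402 ← occupied
  → r_2 = 2.9402
beam 3: φ=90°, α=345°
  dir = (cos 345°, sin 345°) = (0.9659, -0.2588); from cell (4,3)
  next x-line at t=0.7247, next y-line at t=3.2455; Δt_x=1.0353, Δt_y=3.8637
    x: enter (5,3) at t=0.7247
    x: enter (6,3) at t=1.7600
    x: enter (7,3) at t=2.7952
    y: enter (7,2) at t=3.2455
    x: enter (8,2) at t=3.8305
    x: enter (9,2) at t=4.8658 ← occupied
  → r_3 = 4.8658

ranges = [1.3459, 2.9402, 4.8658]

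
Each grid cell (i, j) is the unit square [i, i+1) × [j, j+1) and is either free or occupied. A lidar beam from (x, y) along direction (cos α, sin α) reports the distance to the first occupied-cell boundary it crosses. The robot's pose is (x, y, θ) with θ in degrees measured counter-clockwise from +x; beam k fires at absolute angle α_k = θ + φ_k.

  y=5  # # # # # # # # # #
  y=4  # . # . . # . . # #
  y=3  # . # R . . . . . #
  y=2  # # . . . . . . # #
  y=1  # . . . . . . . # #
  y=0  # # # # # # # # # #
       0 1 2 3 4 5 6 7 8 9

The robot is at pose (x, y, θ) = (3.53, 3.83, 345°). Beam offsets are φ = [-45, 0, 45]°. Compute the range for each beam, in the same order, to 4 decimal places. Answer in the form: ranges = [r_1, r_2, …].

ranges = [3.2678, 4.6277, 1.6974]

beam 1: φ=-45°, α=300°
  d=(0.5000,-0.8660)  start (3,3)  tX=0.9400 tY=0.9584  stride 1/|dx|=2.0000 1/|dy|=1.1547
    cross x-line → (4,3), t=0.9400
    cross y-line → (4,2), t=0.9584
    cross y-line → (4,1), t=2.1131
    cross x-line → (5,1), t=2.9400
    cross y-line → (5,0), t=3.2678 (wall)
  → r_1 = 3.2678
beam 2: φ=0°, α=345°
  d=(0.9659,-0.2588)  start (3,3)  tX=0.4866 tY=3.2069  stride 1/|dx|=1.0353 1/|dy|=3.8637
    cross x-line → (4,3), t=0.4866
    cross x-line → (5,3), t=1.5219
    cross x-line → (6,3), t=2.5571
    cross y-line → (6,2), t=3.2069
    cross x-line → (7,2), t=3.5924
    cross x-line → (8,2), t=4.6277 (wall)
  → r_2 = 4.6277
beam 3: φ=45°, α=30°
  d=(0.8660,0.5000)  start (3,3)  tX=0.5427 tY=0.3400  stride 1/|dx|=1.1547 1/|dy|=2.0000
    cross y-line → (3,4), t=0.3400
    cross x-line → (4,4), t=0.5427
    cross x-line → (5,4), t=1.6974 (wall)
  → r_3 = 1.6974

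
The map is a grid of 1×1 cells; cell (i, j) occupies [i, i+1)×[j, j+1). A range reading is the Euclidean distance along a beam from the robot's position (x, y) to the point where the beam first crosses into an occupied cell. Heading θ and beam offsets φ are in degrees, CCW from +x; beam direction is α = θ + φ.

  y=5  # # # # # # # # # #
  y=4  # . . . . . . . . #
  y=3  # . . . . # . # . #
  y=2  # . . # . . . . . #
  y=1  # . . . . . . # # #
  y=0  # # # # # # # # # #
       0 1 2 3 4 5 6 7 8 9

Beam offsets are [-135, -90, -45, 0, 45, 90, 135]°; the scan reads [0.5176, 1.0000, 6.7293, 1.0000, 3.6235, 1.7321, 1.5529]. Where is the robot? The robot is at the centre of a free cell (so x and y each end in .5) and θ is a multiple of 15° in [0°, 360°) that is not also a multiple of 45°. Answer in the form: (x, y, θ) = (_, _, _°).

(x, y, θ) = (2.5, 1.5, 60°)

Candidates: 27 free-cell centres × 16 headings = 432 poses. Raycast each; keep the one whose scan matches to 4 dp.
  (5.5, 1.5, 30°): beam 2 = 0.5774 ≠ 1.0000 ✗
  (2.5, 3.5, 120°): beam 1 = 5.7956 ≠ 0.5176 ✗
  (6.5, 2.5, 240°): beam 1 = 2.5882 ≠ 0.5176 ✗
  (4.5, 3.5, 330°): beam 1 = 3.6235 ≠ 0.5176 ✗
  …
  (2.5, 1.5, 60°): r_1=0.5176, r_2=1.0000, r_3=6.7293, r_4=1.0000, r_5=3.6235, r_6=1.7321, r_7=1.5529 — all match ✓
Only this pose fits every beam.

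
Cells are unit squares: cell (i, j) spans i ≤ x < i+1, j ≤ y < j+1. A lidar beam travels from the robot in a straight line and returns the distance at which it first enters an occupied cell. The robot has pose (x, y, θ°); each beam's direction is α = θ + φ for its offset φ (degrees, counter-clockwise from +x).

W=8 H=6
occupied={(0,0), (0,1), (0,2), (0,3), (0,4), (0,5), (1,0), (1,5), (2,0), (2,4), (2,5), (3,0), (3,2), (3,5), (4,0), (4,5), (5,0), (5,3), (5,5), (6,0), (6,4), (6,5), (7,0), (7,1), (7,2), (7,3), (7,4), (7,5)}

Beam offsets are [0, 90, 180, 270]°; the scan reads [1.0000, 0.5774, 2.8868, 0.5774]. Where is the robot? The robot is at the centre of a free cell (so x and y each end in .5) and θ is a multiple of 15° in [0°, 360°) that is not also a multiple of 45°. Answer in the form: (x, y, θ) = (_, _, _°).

(x, y, θ) = (3.5, 1.5, 330°)

The pose lattice has 20·16 = 320 candidates. Test each by forward raycasting.
  (5.5, 1.5, 240°): beam 1 = 0.5774 ≠ 1.0000 ✗
  (5.5, 2.5, 240°): beam 1 = 1.7321 ≠ 1.0000 ✗
  (3.5, 3.5, 30°): beam 1 = 2.8868 ≠ 1.0000 ✗
  (4.5, 3.5, 120°): beam 1 = 1.7321 ≠ 1.0000 ✗
  (4.5, 3.5, 75°): beam 1 = 1.5529 ≠ 1.0000 ✗
  …
  (3.5, 1.5, 330°): r_1=1.0000, r_2=0.5774, r_3=2.8868, r_4=0.5774 — all match ✓
No second candidate reproduces the full scan.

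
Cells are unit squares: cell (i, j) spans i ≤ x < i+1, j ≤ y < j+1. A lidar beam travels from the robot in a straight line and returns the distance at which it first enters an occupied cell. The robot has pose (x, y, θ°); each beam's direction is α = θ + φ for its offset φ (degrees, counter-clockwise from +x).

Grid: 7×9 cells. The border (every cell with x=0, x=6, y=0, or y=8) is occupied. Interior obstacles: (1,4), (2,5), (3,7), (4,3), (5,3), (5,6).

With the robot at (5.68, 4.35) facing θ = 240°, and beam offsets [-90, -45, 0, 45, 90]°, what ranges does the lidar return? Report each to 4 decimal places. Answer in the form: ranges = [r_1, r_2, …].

ranges = [3.0946, 1.3523, 0.4041, 0.3623, 0.3695]

beam 1: φ=-90°, α=150°
  d=(-0.8660,0.5000)  start (5,4)  tX=0.7852 tY=1.3000  stride 1/|dx|=1.1547 1/|dy|=2.0000
    cross x-line → (4,4), t=0.7852
    cross y-line → (4,5), t=1.3000
    cross x-line → (3,5), t=1.9399
    cross x-line → (2,5), t=3.0946 (wall)
  → r_1 = 3.0946
beam 2: φ=-45°, α=195°
  d=(-0.9659,-0.2588)  start (5,4)  tX=0.7040 tY=1.3523  stride 1/|dx|=1.0353 1/|dy|=3.8637
    cross x-line → (4,4), t=0.7040
    cross y-line → (4,3), t=1.3523 (wall)
  → r_2 = 1.3523
beam 3: φ=0°, α=240°
  d=(-0.5000,-0.8660)  start (5,4)  tX=1.3600 tY=0.4041  stride 1/|dx|=2.0000 1/|dy|=1.1547
    cross y-line → (5,3), t=0.4041 (wall)
  → r_3 = 0.4041
beam 4: φ=45°, α=285°
  d=(0.2588,-0.9659)  start (5,4)  tX=1.2364 tY=0.3623  stride 1/|dx|=3.8637 1/|dy|=1.0353
    cross y-line → (5,3), t=0.3623 (wall)
  → r_4 = 0.3623
beam 5: φ=90°, α=330°
  d=(0.8660,-0.5000)  start (5,4)  tX=0.3695 tY=0.7000  stride 1/|dx|=1.1547 1/|dy|=2.0000
    cross x-line → (6,4), t=0.3695 (wall)
  → r_5 = 0.3695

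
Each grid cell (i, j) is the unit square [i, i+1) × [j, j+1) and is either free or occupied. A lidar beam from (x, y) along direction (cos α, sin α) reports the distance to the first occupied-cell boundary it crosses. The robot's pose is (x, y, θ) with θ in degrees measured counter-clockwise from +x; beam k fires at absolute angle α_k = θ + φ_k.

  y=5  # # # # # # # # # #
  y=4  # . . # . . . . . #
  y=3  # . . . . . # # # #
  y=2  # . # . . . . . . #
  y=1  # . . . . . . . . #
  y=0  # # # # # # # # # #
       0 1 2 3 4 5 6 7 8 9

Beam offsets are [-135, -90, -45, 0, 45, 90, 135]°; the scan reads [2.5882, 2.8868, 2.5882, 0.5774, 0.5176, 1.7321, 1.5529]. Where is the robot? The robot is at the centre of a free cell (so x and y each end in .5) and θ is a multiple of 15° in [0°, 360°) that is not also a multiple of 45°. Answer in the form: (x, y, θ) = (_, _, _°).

(x, y, θ) = (5.5, 3.5, 330°)

Enumerate (i+0.5, j+0.5, θ) over the 27 free cells and 16 admissible headings. For each, cast all 7 beams and compare to the given ranges.
  (2.5, 4.5, 300°): beam 1 = 1.5529 ≠ 2.5882 ✗
  (4.5, 4.5, 165°): beam 1 = 1.0000 ≠ 2.5882 ✗
  (3.5, 2.5, 30°): beam 1 = 1.5529 ≠ 2.5882 ✗
  (5.5, 3.5, 60°): beam 2 = 0.5774 ≠ 2.8868 ✗
  …
  (5.5, 3.5, 330°): r_1=2.5882, r_2=2.8868, r_3=2.5882, r_4=0.5774, r_5=0.5176, r_6=1.7321, r_7=1.5529 — all match ✓
Unique over the lattice → pose = (5.5, 3.5, 330°).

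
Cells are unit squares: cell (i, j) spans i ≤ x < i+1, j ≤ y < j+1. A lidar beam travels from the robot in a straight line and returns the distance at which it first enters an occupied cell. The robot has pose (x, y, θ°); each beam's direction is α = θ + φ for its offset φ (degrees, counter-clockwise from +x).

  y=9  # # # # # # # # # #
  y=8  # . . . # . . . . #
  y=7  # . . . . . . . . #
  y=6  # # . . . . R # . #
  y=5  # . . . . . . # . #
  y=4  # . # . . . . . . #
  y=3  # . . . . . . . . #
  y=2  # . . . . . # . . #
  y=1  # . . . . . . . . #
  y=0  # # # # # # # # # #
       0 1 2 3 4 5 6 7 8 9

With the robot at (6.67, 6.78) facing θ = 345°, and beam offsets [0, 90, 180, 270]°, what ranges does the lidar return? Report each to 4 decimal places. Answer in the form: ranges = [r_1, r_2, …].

ranges = [0.3416, 2.2983, 5.8700, 5.9839]

beam 1: φ=0°, α=345°
  direction (0.9659, -0.2588); cell (6,6); t to first gridline: x 0.3416, y 3.0137 (then +1.0353 / +3.8637)
    (7,6) via x @ 0.3416  # hit
  → r_1 = 0.3416
beam 2: φ=90°, α=75°
  direction (0.2588, 0.9659); cell (6,6); t to first gridline: x 1.2750, y 0.2278 (then +3.8637 / +1.0353)
    (6,7) via y @ 0.2278
    (6,8) via y @ 1.2630
    (7,8) via x @ 1.2750
    (7,9) via y @ 2.2983  # hit
  → r_2 = 2.2983
beam 3: φ=180°, α=165°
  direction (-0.9659, 0.2588); cell (6,6); t to first gridline: x 0.6936, y 0.8500 (then +1.0353 / +3.8637)
    (5,6) via x @ 0.6936
    (5,7) via y @ 0.8500
    (4,7) via x @ 1.7289
    (3,7) via x @ 2.7642
    (2,7) via x @ 3.7995
    (2,8) via y @ 4.7137
    (1,8) via x @ 4.8347
    (0,8) via x @ 5.8700  # hit
  → r_3 = 5.8700
beam 4: φ=270°, α=255°
  direction (-0.2588, -0.9659); cell (6,6); t to first gridline: x 2.5887, y 0.8075 (then +3.8637 / +1.0353)
    (6,5) via y @ 0.8075
    (6,4) via y @ 1.8428
    (5,4) via x @ 2.5887
    (5,3) via y @ 2.8781
    (5,2) via y @ 3.9133
    (5,1) via y @ 4.9486
    (5,0) via y @ 5.9839  # hit
  → r_4 = 5.9839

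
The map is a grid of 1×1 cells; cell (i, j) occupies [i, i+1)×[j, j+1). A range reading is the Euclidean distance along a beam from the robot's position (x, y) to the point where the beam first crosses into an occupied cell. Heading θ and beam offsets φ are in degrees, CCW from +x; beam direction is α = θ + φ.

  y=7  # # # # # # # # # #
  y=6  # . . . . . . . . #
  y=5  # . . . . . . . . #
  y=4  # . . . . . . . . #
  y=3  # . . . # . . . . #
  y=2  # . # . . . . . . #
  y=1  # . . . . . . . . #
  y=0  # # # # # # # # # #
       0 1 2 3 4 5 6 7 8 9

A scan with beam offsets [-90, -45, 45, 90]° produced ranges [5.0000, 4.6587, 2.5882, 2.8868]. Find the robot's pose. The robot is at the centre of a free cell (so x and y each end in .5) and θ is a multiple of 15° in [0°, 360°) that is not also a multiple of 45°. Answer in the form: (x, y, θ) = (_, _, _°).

The pose lattice has 46·16 = 736 candidates. Test each by forward raycasting.
  (3.5, 1.5, 75°): beam 1 = 1.9319 ≠ 5.0000 ✗
  (8.5, 5.5, 150°): beam 1 = 1.0000 ≠ 5.0000 ✗
  (5.5, 4.5, 75°): beam 1 = 3.6235 ≠ 5.0000 ✗
  (1.5, 6.5, 195°): beam 1 = 0.5176 ≠ 5.0000 ✗
  …
  (6.5, 5.5, 300°): r_1=5.0000, r_2=4.6587, r_3=2.5882, r_4=2.8868 — all match ✓
Only this pose fits every beam.

(x, y, θ) = (6.5, 5.5, 300°)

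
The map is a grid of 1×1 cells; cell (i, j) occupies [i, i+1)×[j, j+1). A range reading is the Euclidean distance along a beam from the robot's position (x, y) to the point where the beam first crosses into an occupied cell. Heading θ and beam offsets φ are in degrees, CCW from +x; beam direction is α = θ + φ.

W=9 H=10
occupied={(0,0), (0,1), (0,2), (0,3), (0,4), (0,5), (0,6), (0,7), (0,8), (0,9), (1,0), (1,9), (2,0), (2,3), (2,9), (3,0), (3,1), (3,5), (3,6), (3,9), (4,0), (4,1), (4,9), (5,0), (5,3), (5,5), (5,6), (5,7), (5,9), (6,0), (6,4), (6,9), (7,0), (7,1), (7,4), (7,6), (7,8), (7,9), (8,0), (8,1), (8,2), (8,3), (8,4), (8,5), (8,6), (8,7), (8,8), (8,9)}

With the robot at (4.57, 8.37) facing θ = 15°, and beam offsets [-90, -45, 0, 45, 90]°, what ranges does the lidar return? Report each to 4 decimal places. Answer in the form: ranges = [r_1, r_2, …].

ranges = [1.6614, 0.7400, 2.4341, 0.7275, 0.6522]

beam 1: φ=-90°, α=285°
  cosα=0.2588 sinα=-0.9659 | (4,8) | tMaxX 1.6614 tMaxY 0.3831 | tΔX 3.8637 tΔY 1.0353
    t=0.3831 [y] (4,7)
    t=1.4183 [y] (4,6)
    t=1.6614 [x] (5,6) — stop
  → r_1 = 1.6614
beam 2: φ=-45°, α=330°
  cosα=0.8660 sinα=-0.5000 | (4,8) | tMaxX 0.4965 tMaxY 0.7400 | tΔX 1.1547 tΔY 2.0000
    t=0.4965 [x] (5,8)
    t=0.7400 [y] (5,7) — stop
  → r_2 = 0.7400
beam 3: φ=0°, α=15°
  cosα=0.9659 sinα=0.2588 | (4,8) | tMaxX 0.4452 tMaxY 2.4341 | tΔX 1.0353 tΔY 3.8637
    t=0.4452 [x] (5,8)
    t=1.4804 [x] (6,8)
    t=2.4341 [y] (6,9) — stop
  → r_3 = 2.4341
beam 4: φ=45°, α=60°
  cosα=0.5000 sinα=0.8660 | (4,8) | tMaxX 0.8600 tMaxY 0.7275 | tΔX 2.0000 tΔY 1.1547
    t=0.7275 [y] (4,9) — stop
  → r_4 = 0.7275
beam 5: φ=90°, α=105°
  cosα=-0.2588 sinα=0.9659 | (4,8) | tMaxX 2.2023 tMaxY 0.6522 | tΔX 3.8637 tΔY 1.0353
    t=0.6522 [y] (4,9) — stop
  → r_5 = 0.6522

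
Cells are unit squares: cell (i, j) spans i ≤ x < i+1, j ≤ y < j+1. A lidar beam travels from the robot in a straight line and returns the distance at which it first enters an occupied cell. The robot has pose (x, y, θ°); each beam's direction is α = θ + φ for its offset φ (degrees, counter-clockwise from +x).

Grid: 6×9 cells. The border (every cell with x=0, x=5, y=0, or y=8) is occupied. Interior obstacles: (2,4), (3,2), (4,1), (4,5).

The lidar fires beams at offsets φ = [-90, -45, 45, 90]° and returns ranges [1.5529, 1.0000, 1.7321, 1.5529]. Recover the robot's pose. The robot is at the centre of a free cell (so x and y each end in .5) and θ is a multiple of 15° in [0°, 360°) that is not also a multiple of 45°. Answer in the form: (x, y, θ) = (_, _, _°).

The pose lattice has 24·16 = 384 candidates. Test each by forward raycasting.
  (3.5, 5.5, 285°): beam 1 = 2.5882 ≠ 1.5529 ✗
  (4.5, 2.5, 255°): beam 1 = 0.5176 ≠ 1.5529 ✗
  (1.5, 3.5, 75°): beam 1 = 1.9319 ≠ 1.5529 ✗
  …
  (2.5, 1.5, 105°): r_1=1.5529, r_2=1.0000, r_3=1.7321, r_4=1.5529 — all match ✓
No second candidate reproduces the full scan.

(x, y, θ) = (2.5, 1.5, 105°)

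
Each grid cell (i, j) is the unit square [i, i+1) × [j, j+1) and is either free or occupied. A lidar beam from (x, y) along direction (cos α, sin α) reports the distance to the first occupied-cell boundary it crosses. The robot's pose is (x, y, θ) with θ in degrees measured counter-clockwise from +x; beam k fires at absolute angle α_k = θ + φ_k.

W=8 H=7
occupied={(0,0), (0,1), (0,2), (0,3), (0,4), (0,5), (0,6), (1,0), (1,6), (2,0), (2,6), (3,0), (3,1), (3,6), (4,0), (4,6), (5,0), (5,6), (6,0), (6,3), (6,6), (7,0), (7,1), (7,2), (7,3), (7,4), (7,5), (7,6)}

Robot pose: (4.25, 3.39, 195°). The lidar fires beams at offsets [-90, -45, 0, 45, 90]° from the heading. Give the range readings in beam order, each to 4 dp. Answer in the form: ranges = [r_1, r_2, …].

beam 1: φ=-90°, α=105°
  direction (-0.2588, 0.9659); cell (4,3); t to first gridline: x 0.9659, y 0.6315 (then +3.8637 / +1.0353)
    (4,4) via y @ 0.6315
    (3,4) via x @ 0.9659
    (3,5) via y @ 1.6668
    (3,6) via y @ 2.7021  # hit
  → r_1 = 2.7021
beam 2: φ=-45°, α=150°
  direction (-0.8660, 0.5000); cell (4,3); t to first gridline: x 0.2887, y 1.2200 (then +1.1547 / +2.0000)
    (3,3) via x @ 0.2887
    (3,4) via y @ 1.2200
    (2,4) via x @ 1.4434
    (1,4) via x @ 2.5981
    (1,5) via y @ 3.2200
    (0,5) via x @ 3.7528  # hit
  → r_2 = 3.7528
beam 3: φ=0°, α=195°
  direction (-0.9659, -0.2588); cell (4,3); t to first gridline: x 0.2588, y 1.5068 (then +1.0353 / +3.8637)
    (3,3) via x @ 0.2588
    (2,3) via x @ 1.2941
    (2,2) via y @ 1.5068
    (1,2) via x @ 2.3294
    (0,2) via x @ 3.3646  # hit
  → r_3 = 3.3646
beam 4: φ=45°, α=240°
  direction (-0.5000, -0.8660); cell (4,3); t to first gridline: x 0.5000, y 0.4503 (then +2.0000 / +1.1547)
    (4,2) via y @ 0.4503
    (3,2) via x @ 0.5000
    (3,1) via y @ 1.6050  # hit
  → r_4 = 1.6050
beam 5: φ=90°, α=285°
  direction (0.2588, -0.9659); cell (4,3); t to first gridline: x 2.8978, y 0.4038 (then +3.8637 / +1.0353)
    (4,2) via y @ 0.4038
    (4,1) via y @ 1.4390
    (4,0) via y @ 2.4743  # hit
  → r_5 = 2.4743

ranges = [2.7021, 3.7528, 3.3646, 1.6050, 2.4743]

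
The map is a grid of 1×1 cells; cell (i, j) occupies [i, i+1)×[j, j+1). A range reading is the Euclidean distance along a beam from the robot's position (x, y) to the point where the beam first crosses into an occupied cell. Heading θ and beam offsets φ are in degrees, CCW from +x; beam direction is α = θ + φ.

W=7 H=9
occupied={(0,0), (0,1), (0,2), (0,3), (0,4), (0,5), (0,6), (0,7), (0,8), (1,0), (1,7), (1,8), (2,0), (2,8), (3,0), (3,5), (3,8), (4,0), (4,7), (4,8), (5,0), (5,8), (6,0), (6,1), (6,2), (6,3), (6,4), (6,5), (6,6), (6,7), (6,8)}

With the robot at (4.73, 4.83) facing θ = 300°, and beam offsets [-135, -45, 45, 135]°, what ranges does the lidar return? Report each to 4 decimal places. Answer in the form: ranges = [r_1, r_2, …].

ranges = [0.7558, 3.9651, 1.3148, 3.2818]

beam 1: φ=-135°, α=165°
  d=(-0.9659,0.2588)  start (4,4)  tX=0.7558 tY=0.6568  stride 1/|dx|=1.0353 1/|dy|=3.8637
    cross y-line → (4,5), t=0.6568
    cross x-line → (3,5), t=0.7558 (wall)
  → r_1 = 0.7558
beam 2: φ=-45°, α=255°
  d=(-0.2588,-0.9659)  start (4,4)  tX=2.8205 tY=0.8593  stride 1/|dx|=3.8637 1/|dy|=1.0353
    cross y-line → (4,3), t=0.8593
    cross y-line → (4,2), t=1.8946
    cross x-line → (3,2), t=2.8205
    cross y-line → (3,1), t=2.9298
    cross y-line → (3,0), t=3.9651 (wall)
  → r_2 = 3.9651
beam 3: φ=45°, α=345°
  d=(0.9659,-0.2588)  start (4,4)  tX=0.2795 tY=3.2069  stride 1/|dx|=1.0353 1/|dy|=3.8637
    cross x-line → (5,4), t=0.2795
    cross x-line → (6,4), t=1.3148 (wall)
  → r_3 = 1.3148
beam 4: φ=135°, α=75°
  d=(0.2588,0.9659)  start (4,4)  tX=1.0432 tY=0.1760  stride 1/|dx|=3.8637 1/|dy|=1.0353
    cross y-line → (4,5), t=0.1760
    cross x-line → (5,5), t=1.0432
    cross y-line → (5,6), t=1.2113
    cross y-line → (5,7), t=2.2465
    cross y-line → (5,8), t=3.2818 (wall)
  → r_4 = 3.2818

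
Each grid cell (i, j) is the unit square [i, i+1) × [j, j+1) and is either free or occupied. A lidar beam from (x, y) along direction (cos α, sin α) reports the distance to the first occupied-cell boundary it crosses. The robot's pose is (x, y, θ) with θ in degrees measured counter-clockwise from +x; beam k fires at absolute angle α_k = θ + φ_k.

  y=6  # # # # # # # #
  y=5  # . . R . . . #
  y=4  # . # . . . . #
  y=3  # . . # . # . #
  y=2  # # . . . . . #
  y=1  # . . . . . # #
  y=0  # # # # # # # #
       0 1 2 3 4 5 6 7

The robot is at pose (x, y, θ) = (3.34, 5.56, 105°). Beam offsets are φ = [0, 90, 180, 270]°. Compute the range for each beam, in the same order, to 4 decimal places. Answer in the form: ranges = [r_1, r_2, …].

beam 1: φ=0°, α=105°
  dir = (cos 105°, sin 105°) = (-0.2588, 0.9659); from cell (3,5)
  next x-line at t=1.3137, next y-line at t=0.4555; Δt_x=3.8637, Δt_y=1.0353
    y: enter (3,6) at t=0.4555 ← occupied
  → r_1 = 0.4555
beam 2: φ=90°, α=195°
  dir = (cos 195°, sin 195°) = (-0.9659, -0.2588); from cell (3,5)
  next x-line at t=0.3520, next y-line at t=2.1637; Δt_x=1.0353, Δt_y=3.8637
    x: enter (2,5) at t=0.3520
    x: enter (1,5) at t=1.3873
    y: enter (1,4) at t=2.1637
    x: enter (0,4) at t=2.4225 ← occupied
  → r_2 = 2.4225
beam 3: φ=180°, α=285°
  dir = (cos 285°, sin 285°) = (0.2588, -0.9659); from cell (3,5)
  next x-line at t=2.5500, next y-line at t=0.5798; Δt_x=3.8637, Δt_y=1.0353
    y: enter (3,4) at t=0.5798
    y: enter (3,3) at t=1.6150 ← occupied
  → r_3 = 1.6150
beam 4: φ=270°, α=15°
  dir = (cos 15°, sin 15°) = (0.9659, 0.2588); from cell (3,5)
  next x-line at t=0.6833, next y-line at t=1.7000; Δt_x=1.0353, Δt_y=3.8637
    x: enter (4,5) at t=0.6833
    y: enter (4,6) at t=1.7000 ← occupied
  → r_4 = 1.7000

ranges = [0.4555, 2.4225, 1.6150, 1.7000]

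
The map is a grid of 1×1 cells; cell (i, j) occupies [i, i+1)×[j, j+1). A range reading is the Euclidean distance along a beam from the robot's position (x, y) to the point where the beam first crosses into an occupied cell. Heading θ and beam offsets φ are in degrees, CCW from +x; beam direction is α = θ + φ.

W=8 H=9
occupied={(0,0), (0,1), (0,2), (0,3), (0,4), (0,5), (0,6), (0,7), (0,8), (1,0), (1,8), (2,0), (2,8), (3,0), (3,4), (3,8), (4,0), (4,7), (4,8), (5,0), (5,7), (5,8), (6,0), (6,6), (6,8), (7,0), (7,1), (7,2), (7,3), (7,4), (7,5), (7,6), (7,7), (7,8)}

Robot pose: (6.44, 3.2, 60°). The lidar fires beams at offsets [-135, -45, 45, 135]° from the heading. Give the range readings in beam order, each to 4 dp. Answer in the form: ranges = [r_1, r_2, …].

beam 1: φ=-135°, α=285°
  d=(0.2588,-0.9659)  start (6,3)  tX=2.1637 tY=0.2071  stride 1/|dx|=3.8637 1/|dy|=1.0353
    cross y-line → (6,2), t=0.2071
    cross y-line → (6,1), t=1.2423
    cross x-line → (7,1), t=2.1637 (wall)
  → r_1 = 2.1637
beam 2: φ=-45°, α=15°
  d=(0.9659,0.2588)  start (6,3)  tX=0.5798 tY=3.0910  stride 1/|dx|=1.0353 1/|dy|=3.8637
    cross x-line → (7,3), t=0.5798 (wall)
  → r_2 = 0.5798
beam 3: φ=45°, α=105°
  d=(-0.2588,0.9659)  start (6,3)  tX=1.7000 tY=0.8282  stride 1/|dx|=3.8637 1/|dy|=1.0353
    cross y-line → (6,4), t=0.8282
    cross x-line → (5,4), t=1.7000
    cross y-line → (5,5), t=1.8635
    cross y-line → (5,6), t=2.8988
    cross y-line → (5,7), t=3.9340 (wall)
  → r_3 = 3.9340
beam 4: φ=135°, α=195°
  d=(-0.9659,-0.2588)  start (6,3)  tX=0.4555 tY=0.7727  stride 1/|dx|=1.0353 1/|dy|=3.8637
    cross x-line → (5,3), t=0.4555
    cross y-line → (5,2), t=0.7727
    cross x-line → (4,2), t=1.4908
    cross x-line → (3,2), t=2.5261
    cross x-line → (2,2), t=3.5614
    cross x-line → (1,2), t=4.5966
    cross y-line → (1,1), t=4.6364
    cross x-line → (0,1), t=5.6319 (wall)
  → r_4 = 5.6319

ranges = [2.1637, 0.5798, 3.9340, 5.6319]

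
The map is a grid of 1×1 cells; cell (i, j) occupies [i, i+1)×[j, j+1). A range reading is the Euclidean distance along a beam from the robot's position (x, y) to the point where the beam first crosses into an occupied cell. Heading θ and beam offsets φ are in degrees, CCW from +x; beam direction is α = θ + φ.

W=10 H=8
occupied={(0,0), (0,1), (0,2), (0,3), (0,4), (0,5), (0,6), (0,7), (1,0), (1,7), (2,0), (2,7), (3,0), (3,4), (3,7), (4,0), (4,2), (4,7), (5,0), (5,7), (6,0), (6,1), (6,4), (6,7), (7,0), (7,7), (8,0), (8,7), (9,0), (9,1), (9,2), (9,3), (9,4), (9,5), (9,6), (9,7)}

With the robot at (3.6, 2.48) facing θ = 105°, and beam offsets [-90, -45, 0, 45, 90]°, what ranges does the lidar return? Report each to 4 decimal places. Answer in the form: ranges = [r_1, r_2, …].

ranges = [0.4141, 5.2192, 1.5736, 3.0022, 2.6917]

beam 1: φ=-90°, α=15°
  d=(0.9659,0.2588)  start (3,2)  tX=0.4141 tY=2.0091  stride 1/|dx|=1.0353 1/|dy|=3.8637
    cross x-line → (4,2), t=0.4141 (wall)
  → r_1 = 0.4141
beam 2: φ=-45°, α=60°
  d=(0.5000,0.8660)  start (3,2)  tX=0.8000 tY=0.6004  stride 1/|dx|=2.0000 1/|dy|=1.1547
    cross y-line → (3,3), t=0.6004
    cross x-line → (4,3), t=0.8000
    cross y-line → (4,4), t=1.7551
    cross x-line → (5,4), t=2.8000
    cross y-line → (5,5), t=2.9098
    cross y-line → (5,6), t=4.0645
    cross x-line → (6,6), t=4.8000
    cross y-line → (6,7), t=5.2192 (wall)
  → r_2 = 5.2192
beam 3: φ=0°, α=105°
  d=(-0.2588,0.9659)  start (3,2)  tX=2.3182 tY=0.5383  stride 1/|dx|=3.8637 1/|dy|=1.0353
    cross y-line → (3,3), t=0.5383
    cross y-line → (3,4), t=1.5736 (wall)
  → r_3 = 1.5736
beam 4: φ=45°, α=150°
  d=(-0.8660,0.5000)  start (3,2)  tX=0.6928 tY=1.0400  stride 1/|dx|=1.1547 1/|dy|=2.0000
    cross x-line → (2,2), t=0.6928
    cross y-line → (2,3), t=1.0400
    cross x-line → (1,3), t=1.8475
    cross x-line → (0,3), t=3.0022 (wall)
  → r_4 = 3.0022
beam 5: φ=90°, α=195°
  d=(-0.9659,-0.2588)  start (3,2)  tX=0.6212 tY=1.8546  stride 1/|dx|=1.0353 1/|dy|=3.8637
    cross x-line → (2,2), t=0.6212
    cross x-line → (1,2), t=1.6564
    cross y-line → (1,1), t=1.8546
    cross x-line → (0,1), t=2.6917 (wall)
  → r_5 = 2.6917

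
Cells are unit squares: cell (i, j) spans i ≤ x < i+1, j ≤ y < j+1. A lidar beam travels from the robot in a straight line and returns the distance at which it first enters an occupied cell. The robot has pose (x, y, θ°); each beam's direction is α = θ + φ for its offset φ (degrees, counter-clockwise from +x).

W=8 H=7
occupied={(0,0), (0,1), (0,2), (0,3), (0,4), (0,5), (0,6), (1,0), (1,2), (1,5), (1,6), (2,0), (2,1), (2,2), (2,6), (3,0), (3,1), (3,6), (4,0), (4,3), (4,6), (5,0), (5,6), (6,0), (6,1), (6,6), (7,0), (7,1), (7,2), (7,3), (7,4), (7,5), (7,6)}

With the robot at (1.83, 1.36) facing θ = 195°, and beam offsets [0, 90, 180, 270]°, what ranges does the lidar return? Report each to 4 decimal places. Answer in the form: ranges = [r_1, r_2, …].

beam 1: φ=0°, α=195°
  cosα=-0.9659 sinα=-0.2588 | (1,1) | tMaxX 0.8593 tMaxY 1.3909 | tΔX 1.0353 tΔY 3.8637
    t=0.8593 [x] (0,1) — stop
  → r_1 = 0.8593
beam 2: φ=90°, α=285°
  cosα=0.2588 sinα=-0.9659 | (1,1) | tMaxX 0.6568 tMaxY 0.3727 | tΔX 3.8637 tΔY 1.0353
    t=0.3727 [y] (1,0) — stop
  → r_2 = 0.3727
beam 3: φ=180°, α=15°
  cosα=0.9659 sinα=0.2588 | (1,1) | tMaxX 0.1760 tMaxY 2.4728 | tΔX 1.0353 tΔY 3.8637
    t=0.1760 [x] (2,1) — stop
  → r_3 = 0.1760
beam 4: φ=270°, α=105°
  cosα=-0.2588 sinα=0.9659 | (1,1) | tMaxX 3.2069 tMaxY 0.6626 | tΔX 3.8637 tΔY 1.0353
    t=0.6626 [y] (1,2) — stop
  → r_4 = 0.6626

ranges = [0.8593, 0.3727, 0.1760, 0.6626]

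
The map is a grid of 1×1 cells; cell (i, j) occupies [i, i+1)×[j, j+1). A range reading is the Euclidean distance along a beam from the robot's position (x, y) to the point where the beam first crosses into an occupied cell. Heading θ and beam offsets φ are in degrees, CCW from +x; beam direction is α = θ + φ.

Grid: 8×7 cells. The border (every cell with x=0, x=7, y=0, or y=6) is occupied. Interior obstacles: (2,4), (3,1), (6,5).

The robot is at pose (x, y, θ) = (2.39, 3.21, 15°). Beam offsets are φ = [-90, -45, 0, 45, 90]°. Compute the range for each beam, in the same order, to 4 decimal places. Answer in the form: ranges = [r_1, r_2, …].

ranges = [2.2880, 4.4200, 4.7726, 0.9122, 0.8179]

beam 1: φ=-90°, α=285°
  d=(0.2588,-0.9659)  start (2,3)  tX=2.3569 tY=0.2174  stride 1/|dx|=3.8637 1/|dy|=1.0353
    cross y-line → (2,2), t=0.2174
    cross y-line → (2,1), t=1.2527
    cross y-line → (2,0), t=2.2880 (wall)
  → r_1 = 2.2880
beam 2: φ=-45°, α=330°
  d=(0.8660,-0.5000)  start (2,3)  tX=0.7044 tY=0.4200  stride 1/|dx|=1.1547 1/|dy|=2.0000
    cross y-line → (2,2), t=0.4200
    cross x-line → (3,2), t=0.7044
    cross x-line → (4,2), t=1.8591
    cross y-line → (4,1), t=2.4200
    cross x-line → (5,1), t=3.0138
    cross x-line → (6,1), t=4.1685
    cross y-line → (6,0), t=4.4200 (wall)
  → r_2 = 4.4200
beam 3: φ=0°, α=15°
  d=(0.9659,0.2588)  start (2,3)  tX=0.6315 tY=3.0523  stride 1/|dx|=1.0353 1/|dy|=3.8637
    cross x-line → (3,3), t=0.6315
    cross x-line → (4,3), t=1.6668
    cross x-line → (5,3), t=2.7021
    cross y-line → (5,4), t=3.0523
    cross x-line → (6,4), t=3.7373
    cross x-line → (7,4), t=4.7726 (wall)
  → r_3 = 4.7726
beam 4: φ=45°, α=60°
  d=(0.5000,0.8660)  start (2,3)  tX=1.2200 tY=0.9122  stride 1/|dx|=2.0000 1/|dy|=1.1547
    cross y-line → (2,4), t=0.9122 (wall)
  → r_4 = 0.9122
beam 5: φ=90°, α=105°
  d=(-0.2588,0.9659)  start (2,3)  tX=1.5068 tY=0.8179  stride 1/|dx|=3.8637 1/|dy|=1.0353
    cross y-line → (2,4), t=0.8179 (wall)
  → r_5 = 0.8179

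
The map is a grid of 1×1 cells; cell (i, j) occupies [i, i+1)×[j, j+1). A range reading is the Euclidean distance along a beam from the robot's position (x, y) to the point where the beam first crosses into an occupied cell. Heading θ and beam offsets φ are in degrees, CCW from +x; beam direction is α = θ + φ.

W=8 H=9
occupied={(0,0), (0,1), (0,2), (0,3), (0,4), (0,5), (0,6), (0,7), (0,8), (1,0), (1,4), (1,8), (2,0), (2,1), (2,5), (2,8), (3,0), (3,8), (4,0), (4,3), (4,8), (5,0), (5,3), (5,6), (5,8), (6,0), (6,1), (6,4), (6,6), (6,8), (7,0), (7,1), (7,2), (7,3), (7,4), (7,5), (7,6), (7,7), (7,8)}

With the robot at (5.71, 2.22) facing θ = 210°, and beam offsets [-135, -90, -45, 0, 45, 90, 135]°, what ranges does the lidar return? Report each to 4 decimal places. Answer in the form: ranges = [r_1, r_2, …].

beam 1: φ=-135°, α=75°
  d=(0.2588,0.9659)  start (5,2)  tX=1.1205 tY=0.8075  stride 1/|dx|=3.8637 1/|dy|=1.0353
    cross y-line → (5,3), t=0.8075 (wall)
  → r_1 = 0.8075
beam 2: φ=-90°, α=120°
  d=(-0.5000,0.8660)  start (5,2)  tX=1.4200 tY=0.9007  stride 1/|dx|=2.0000 1/|dy|=1.1547
    cross y-line → (5,3), t=0.9007 (wall)
  → r_2 = 0.9007
beam 3: φ=-45°, α=165°
  d=(-0.9659,0.2588)  start (5,2)  tX=0.7350 tY=3.0137  stride 1/|dx|=1.0353 1/|dy|=3.8637
    cross x-line → (4,2), t=0.7350
    cross x-line → (3,2), t=1.7703
    cross x-line → (2,2), t=2.8056
    cross y-line → (2,3), t=3.0137
    cross x-line → (1,3), t=3.8409
    cross x-line → (0,3), t=4.8762 (wall)
  → r_3 = 4.8762
beam 4: φ=0°, α=210°
  d=(-0.8660,-0.5000)  start (5,2)  tX=0.8198 tY=0.4400  stride 1/|dx|=1.1547 1/|dy|=2.0000
    cross y-line → (5,1), t=0.4400
    cross x-line → (4,1), t=0.8198
    cross x-line → (3,1), t=1.9745
    cross y-line → (3,0), t=2.4400 (wall)
  → r_4 = 2.4400
beam 5: φ=45°, α=255°
  d=(-0.2588,-0.9659)  start (5,2)  tX=2.7432 tY=0.2278  stride 1/|dx|=3.8637 1/|dy|=1.0353
    cross y-line → (5,1), t=0.2278
    cross y-line → (5,0), t=1.2630 (wall)
  → r_5 = 1.2630
beam 6: φ=90°, α=300°
  d=(0.5000,-0.8660)  start (5,2)  tX=0.5800 tY=0.2540  stride 1/|dx|=2.0000 1/|dy|=1.1547
    cross y-line → (5,1), t=0.2540
    cross x-line → (6,1), t=0.5800 (wall)
  → r_6 = 0.5800
beam 7: φ=135°, α=345°
  d=(0.9659,-0.2588)  start (5,2)  tX=0.3002 tY=0.8500  stride 1/|dx|=1.0353 1/|dy|=3.8637
    cross x-line → (6,2), t=0.3002
    cross y-line → (6,1), t=0.8500 (wall)
  → r_7 = 0.8500

ranges = [0.8075, 0.9007, 4.8762, 2.4400, 1.2630, 0.5800, 0.8500]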